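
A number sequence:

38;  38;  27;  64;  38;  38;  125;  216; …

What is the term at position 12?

512

Reading positions in blocks of 4 reveals the pattern AABB — 2 tracks woven together.
Track A: 38, 38, 38, 38. The constant sequence 38.
Track B: 27, 64, 125, 216. The cubes 3³, 4³, 5³, ….
Term 12 comes from track B (its 6th entry): 512.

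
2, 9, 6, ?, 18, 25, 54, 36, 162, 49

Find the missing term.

16

Odd-indexed and even-indexed terms follow separate rules.
Track A = 2, 6, 18, 54, 162: a geometric progression (common ratio 3).
Track B = 9, ?, 25, 36, 49: the squares 3², 4², 5², ….
The gap is track B's term 2; the rule gives 16.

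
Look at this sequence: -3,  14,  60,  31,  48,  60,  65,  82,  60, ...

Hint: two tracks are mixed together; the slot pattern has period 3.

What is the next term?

99

Reading positions in blocks of 3 reveals the pattern AAB — 2 tracks woven together.
Track A: -3, 14, 31, 48, 65, 82. Arithmetic with common difference +17.
Track B: 60, 60, 60. Constant 60.
Term 10 comes from track A (its 7th entry): 99.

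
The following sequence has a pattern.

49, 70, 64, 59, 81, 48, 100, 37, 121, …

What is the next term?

26

Positions 1, 3, 5, … form one subsequence and positions 2, 4, 6, … form another.
Track A: 49, 64, 81, 100, 121. The squares 7², 8², 9², ….
Track B: 70, 59, 48, 37. Subtracting 11 each time.
Position 10 falls in track B as its term 5, giving 26.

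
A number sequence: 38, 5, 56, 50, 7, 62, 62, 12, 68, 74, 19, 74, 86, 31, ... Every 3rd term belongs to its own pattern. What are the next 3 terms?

Split by position mod 3: positions 1, 4, 7, … form one track, and each other residue class forms its own.
Track A: 38, 50, 62, 74, 86 — arithmetic, step +12.
Track B: 5, 7, 12, 19, 31 — a Fibonacci-like recurrence a_n = a_{n-1} + a_{n-2}.
Track C: 56, 62, 68, 74 — adding 6 each time.
The 15th slot belongs to track C; its 5th term is 80.
The 16th slot belongs to track A; its 6th term is 98.
Position 17 → track B, term 6 = 50.

80, 98, 50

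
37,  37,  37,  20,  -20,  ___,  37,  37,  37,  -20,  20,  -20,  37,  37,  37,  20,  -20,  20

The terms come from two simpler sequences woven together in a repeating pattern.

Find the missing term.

The slot pattern repeats as AAABBB (period 6), so there are 2 interleaved tracks.
Track A: 37, 37, 37, 37, 37, 37, 37, 37, 37. Constant 37.
Track B: 20, -20, ?, -20, 20, -20, 20, -20, 20. Oscillating between 20 and -20.
So the missing entry in track B is 20.

20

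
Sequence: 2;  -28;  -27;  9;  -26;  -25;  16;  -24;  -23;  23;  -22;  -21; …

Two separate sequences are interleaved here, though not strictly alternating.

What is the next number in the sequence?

30

The slot pattern repeats as ABB (period 3), so there are 2 interleaved tracks.
Subsequence A = 2, 9, 16, 23: arithmetic, step +7.
Subsequence B = -28, -27, -26, -25, -24, -23, -22, -21: arithmetic with common difference +1.
The 13th slot belongs to subsequence A; its 5th term is 30.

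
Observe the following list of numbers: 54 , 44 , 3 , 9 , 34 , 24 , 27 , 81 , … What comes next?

Positions follow the repeating pattern AABB; grouping by letter gives 2 tracks.
Subsequence A: 54, 44, 34, 24 (arithmetic, step −10).
Subsequence B: 3, 9, 27, 81 (powers 3^1, 3^2, 3^3, …).
Term 9 comes from subsequence A (its 5th entry): 14.

14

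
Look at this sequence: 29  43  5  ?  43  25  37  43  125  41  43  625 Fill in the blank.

Read the sequence 3 terms at a time; column i is its own pattern.
Track A: 29, ?, 37, 41 (adding 4 each time).
Track B: 43, 43, 43, 43 (the constant sequence 43).
Track C: 5, 25, 125, 625 (geometric, ×5 each step).
The gap is track A's term 2; the rule gives 33.

33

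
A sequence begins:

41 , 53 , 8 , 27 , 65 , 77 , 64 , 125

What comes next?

Reading positions in blocks of 4 reveals the pattern AABB — 2 tracks woven together.
Subsequence A = 41, 53, 65, 77: arithmetic with common difference +12.
Subsequence B = 8, 27, 64, 125: perfect cubes starting at 2³.
Position 9 → subsequence A, term 5 = 89.

89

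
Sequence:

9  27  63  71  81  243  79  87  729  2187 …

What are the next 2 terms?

95, 103

Reading positions in blocks of 4 reveals the pattern AABB — 2 tracks woven together.
Track A: 9, 27, 81, 243, 729, 2187 (successive powers of 3).
Track B: 63, 71, 79, 87 (linear: a_n = 55 + 8·n).
Position 11 falls in track B as its term 5, giving 95.
Position 12 → track B, term 6 = 103.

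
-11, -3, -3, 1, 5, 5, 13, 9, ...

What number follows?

21

Split by position mod 2 into 2 tracks.
Track A is -11, -3, 5, 13, which is arithmetic with common difference +8.
Track B is -3, 1, 5, 9, which is adding 4 each time.
Position 9 → track A, term 5 = 21.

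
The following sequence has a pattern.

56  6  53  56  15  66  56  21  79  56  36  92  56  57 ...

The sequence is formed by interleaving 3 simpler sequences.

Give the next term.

105

Split by position mod 3: positions 1, 4, 7, … form one track, and each other residue class forms its own.
Track A: 56, 56, 56, 56, 56 (always 56).
Track B: 6, 15, 21, 36, 57 (each term equals the sum of the previous two).
Track C: 53, 66, 79, 92 (linear: a_n = 40 + 13·n).
Position 15 falls in track C as its term 5, giving 105.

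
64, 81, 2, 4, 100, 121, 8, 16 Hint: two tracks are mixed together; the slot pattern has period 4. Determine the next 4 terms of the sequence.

144, 169, 32, 64

The slot pattern repeats as AABB (period 4), so there are 2 interleaved tracks.
Subsequence A = 64, 81, 100, 121: consecutive squares n² from n = 8.
Subsequence B = 2, 4, 8, 16: successive powers of 2.
Term 9 comes from subsequence A (its 5th entry): 144.
Position 10 falls in subsequence A as its term 6, giving 169.
Term 11 comes from subsequence B (its 5th entry): 32.
Term 12 comes from subsequence B (its 6th entry): 64.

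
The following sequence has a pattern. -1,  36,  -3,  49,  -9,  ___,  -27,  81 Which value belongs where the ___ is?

64

Split by position mod 2 into 2 tracks.
Subsequence A: -1, -3, -9, -27. A geometric progression (common ratio 3).
Subsequence B: 36, 49, ?, 81. The squares 6², 7², 8², ….
Filling subsequence B at index 3 by its rule yields 64.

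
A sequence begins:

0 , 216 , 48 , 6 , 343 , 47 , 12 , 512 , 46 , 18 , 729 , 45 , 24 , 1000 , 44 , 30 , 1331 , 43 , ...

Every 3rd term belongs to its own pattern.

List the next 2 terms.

Taking every 3rd term gives 3 separate tracks.
Subsequence A: 0, 6, 12, 18, 24, 30 (arithmetic with common difference +6).
Subsequence B: 216, 343, 512, 729, 1000, 1331 (perfect cubes starting at 6³).
Subsequence C: 48, 47, 46, 45, 44, 43 (subtracting 1 each time).
Position 19 falls in subsequence A as its term 7, giving 36.
Term 20 comes from subsequence B (its 7th entry): 1728.

36, 1728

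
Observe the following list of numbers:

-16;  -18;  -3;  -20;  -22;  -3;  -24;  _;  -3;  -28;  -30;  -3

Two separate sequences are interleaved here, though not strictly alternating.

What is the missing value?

-26

Reading positions in blocks of 3 reveals the pattern AAB — 2 tracks woven together.
Track A: -16, -18, -20, -22, -24, ?, -28, -30. Linear: a_n = -14 − 2·n.
Track B: -3, -3, -3, -3. The constant sequence -3.
The gap is track A's term 6; the rule gives -26.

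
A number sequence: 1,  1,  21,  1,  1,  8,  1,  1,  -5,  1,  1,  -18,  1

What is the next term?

1

Reading positions in blocks of 3 reveals the pattern AAB — 2 tracks woven together.
Track A: 1, 1, 1, 1, 1, 1, 1, 1, 1 — constant 1.
Track B: 21, 8, -5, -18 — arithmetic with common difference −13.
The 14th slot belongs to track A; its 10th term is 1.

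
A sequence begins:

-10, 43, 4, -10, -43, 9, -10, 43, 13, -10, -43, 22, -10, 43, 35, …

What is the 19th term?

-10

Split by position mod 3 into 3 tracks.
Subsequence A: -10, -10, -10, -10, -10 — constant -10.
Subsequence B: 43, -43, 43, -43, 43 — oscillating between 43 and -43.
Subsequence C: 4, 9, 13, 22, 35 — each term equals the sum of the previous two.
Position 19 falls in subsequence A as its term 7, giving -10.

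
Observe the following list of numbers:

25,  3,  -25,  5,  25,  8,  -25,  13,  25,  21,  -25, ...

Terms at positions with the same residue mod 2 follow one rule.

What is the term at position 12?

34

Split by position mod 2 into 2 tracks.
Subsequence A: 25, -25, 25, -25, 25, -25. The oscillation 25·(−1)^(n+1).
Subsequence B: 3, 5, 8, 13, 21. Fibonacci-style (each term is the sum of the two before it).
Term 12 comes from subsequence B (its 6th entry): 34.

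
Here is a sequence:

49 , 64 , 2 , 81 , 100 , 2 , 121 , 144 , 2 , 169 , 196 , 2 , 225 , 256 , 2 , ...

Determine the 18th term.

Positions follow the repeating pattern AAB; grouping by letter gives 2 tracks.
Subsequence A: 49, 64, 81, 100, 121, 144, 169, 196, 225, 256 (consecutive squares n² from n = 7).
Subsequence B: 2, 2, 2, 2, 2 (always 2).
Position 18 → subsequence B, term 6 = 2.

2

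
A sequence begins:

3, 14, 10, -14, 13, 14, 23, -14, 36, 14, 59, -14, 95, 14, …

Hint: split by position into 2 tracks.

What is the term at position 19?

403

Positions 1, 3, 5, … form one subsequence and positions 2, 4, 6, … form another.
Track A: 3, 10, 13, 23, 36, 59, 95 (each term equals the sum of the previous two).
Track B: 14, -14, 14, -14, 14, -14, 14 (the oscillation 14·(−1)^(n+1)).
Position 19 falls in track A as its term 10, giving 403.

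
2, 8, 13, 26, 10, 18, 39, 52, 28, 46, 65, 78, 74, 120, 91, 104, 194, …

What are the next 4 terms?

314, 117, 130, 508

The slot pattern repeats as AABB (period 4), so there are 2 interleaved tracks.
Stream A is 2, 8, 10, 18, 28, 46, 74, 120, 194, which is Fibonacci-style (each term is the sum of the two before it).
Stream B is 13, 26, 39, 52, 65, 78, 91, 104, which is arithmetic with common difference +13.
Position 18 falls in stream A as its term 10, giving 314.
The 19th slot belongs to stream B; its 9th term is 117.
The 20th slot belongs to stream B; its 10th term is 130.
Position 21 falls in stream A as its term 11, giving 508.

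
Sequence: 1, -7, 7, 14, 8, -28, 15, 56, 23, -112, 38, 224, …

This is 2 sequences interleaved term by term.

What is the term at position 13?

61

Positions 1, 3, 5, … form one subsequence and positions 2, 4, 6, … form another.
Track A: 1, 7, 8, 15, 23, 38 (each term equals the sum of the previous two).
Track B: -7, 14, -28, 56, -112, 224 (geometric with ratio -2).
Term 13 comes from track A (its 7th entry): 61.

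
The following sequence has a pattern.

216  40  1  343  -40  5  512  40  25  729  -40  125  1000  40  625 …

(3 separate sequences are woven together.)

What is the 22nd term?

2197

Split by position mod 3 into 3 tracks.
Stream A: 216, 343, 512, 729, 1000 — consecutive cubes n³ from n = 6.
Stream B: 40, -40, 40, -40, 40 — alternating ±40.
Stream C: 1, 5, 25, 125, 625 — a geometric progression (common ratio 5).
Position 22 falls in stream A as its term 8, giving 2197.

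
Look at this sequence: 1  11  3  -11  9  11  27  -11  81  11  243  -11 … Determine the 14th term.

11

Taking every 2nd term gives 2 separate tracks.
Stream A: 1, 3, 9, 27, 81, 243 (powers of 3).
Stream B: 11, -11, 11, -11, 11, -11 (oscillating between 11 and -11).
The 14th slot belongs to stream B; its 7th term is 11.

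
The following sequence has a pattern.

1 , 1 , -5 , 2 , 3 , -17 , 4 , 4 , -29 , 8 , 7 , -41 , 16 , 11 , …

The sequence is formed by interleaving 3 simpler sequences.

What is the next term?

-53

Split by position mod 3: positions 1, 4, 7, … form one track, and each other residue class forms its own.
Stream A is 1, 2, 4, 8, 16, which is multiplying by 2 each time.
Stream B is 1, 3, 4, 7, 11, which is each term equals the sum of the previous two.
Stream C is -5, -17, -29, -41, which is arithmetic, step −12.
Term 15 comes from stream C (its 5th entry): -53.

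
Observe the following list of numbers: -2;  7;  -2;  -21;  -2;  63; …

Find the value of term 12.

-1701

Positions 1, 3, 5, … form one subsequence and positions 2, 4, 6, … form another.
Track A: -2, -2, -2 (the constant sequence -2).
Track B: 7, -21, 63 (geometric, ×-3 each step).
Term 12 comes from track B (its 6th entry): -1701.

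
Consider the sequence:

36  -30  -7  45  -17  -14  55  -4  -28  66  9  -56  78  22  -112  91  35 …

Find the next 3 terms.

Split by position mod 3 into 3 tracks.
Subsequence A = 36, 45, 55, 66, 78, 91: triangular numbers n(n+1)/2 for n = 8, 9, ….
Subsequence B = -30, -17, -4, 9, 22, 35: linear: a_n = -43 + 13·n.
Subsequence C = -7, -14, -28, -56, -112: a geometric progression (common ratio 2).
Term 18 comes from subsequence C (its 6th entry): -224.
The 19th slot belongs to subsequence A; its 7th term is 105.
Term 20 comes from subsequence B (its 7th entry): 48.

-224, 105, 48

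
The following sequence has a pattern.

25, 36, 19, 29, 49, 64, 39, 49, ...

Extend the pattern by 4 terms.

The slot pattern repeats as AABB (period 4), so there are 2 interleaved tracks.
Subsequence A is 25, 36, 49, 64, which is perfect squares starting at 5².
Subsequence B is 19, 29, 39, 49, which is linear: a_n = 9 + 10·n.
The 9th slot belongs to subsequence A; its 5th term is 81.
The 10th slot belongs to subsequence A; its 6th term is 100.
Position 11 falls in subsequence B as its term 5, giving 59.
The 12th slot belongs to subsequence B; its 6th term is 69.

81, 100, 59, 69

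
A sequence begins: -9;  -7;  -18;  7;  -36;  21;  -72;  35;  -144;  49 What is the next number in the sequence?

-288

Split by position mod 2 into 2 tracks.
Track A: -9, -18, -36, -72, -144 (multiplying by 2 each time).
Track B: -7, 7, 21, 35, 49 (arithmetic with common difference +14).
Term 11 comes from track A (its 6th entry): -288.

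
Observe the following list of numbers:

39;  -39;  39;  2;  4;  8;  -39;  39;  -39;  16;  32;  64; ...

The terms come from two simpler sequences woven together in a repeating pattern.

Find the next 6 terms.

39, -39, 39, 128, 256, 512

The slot pattern repeats as AAABBB (period 6), so there are 2 interleaved tracks.
Track A = 39, -39, 39, -39, 39, -39: alternating ±39.
Track B = 2, 4, 8, 16, 32, 64: successive powers of 2.
Term 13 comes from track A (its 7th entry): 39.
Position 14 falls in track A as its term 8, giving -39.
The 15th slot belongs to track A; its 9th term is 39.
The 16th slot belongs to track B; its 7th term is 128.
The 17th slot belongs to track B; its 8th term is 256.
Position 18 falls in track B as its term 9, giving 512.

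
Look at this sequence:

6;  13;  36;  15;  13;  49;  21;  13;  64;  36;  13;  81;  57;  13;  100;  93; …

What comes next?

13

Taking every 3rd term gives 3 separate tracks.
Track A: 6, 15, 21, 36, 57, 93. A Fibonacci-like recurrence a_n = a_{n-1} + a_{n-2}.
Track B: 13, 13, 13, 13, 13. The constant sequence 13.
Track C: 36, 49, 64, 81, 100. The squares 6², 7², 8², ….
Position 17 falls in track B as its term 6, giving 13.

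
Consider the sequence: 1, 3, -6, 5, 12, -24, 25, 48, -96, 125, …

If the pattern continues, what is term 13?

Positions follow the repeating pattern ABB; grouping by letter gives 2 tracks.
Stream A: 1, 5, 25, 125. Successive powers of 5.
Stream B: 3, -6, 12, -24, 48, -96. Geometric, ×-2 each step.
Position 13 falls in stream A as its term 5, giving 625.

625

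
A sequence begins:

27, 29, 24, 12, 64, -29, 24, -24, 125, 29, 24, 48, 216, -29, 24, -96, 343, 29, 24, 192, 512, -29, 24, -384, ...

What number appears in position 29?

1000

The terms cycle through 4 interleaved subsequences.
Track A = 27, 64, 125, 216, 343, 512: perfect cubes starting at 3³.
Track B = 29, -29, 29, -29, 29, -29: oscillating between 29 and -29.
Track C = 24, 24, 24, 24, 24, 24: constant 24.
Track D = 12, -24, 48, -96, 192, -384: geometric, ×-2 each step.
Position 29 falls in track A as its term 8, giving 1000.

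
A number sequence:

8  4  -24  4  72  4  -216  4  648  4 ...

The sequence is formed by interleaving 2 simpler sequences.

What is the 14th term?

4

The terms cycle through 2 interleaved subsequences.
Subsequence A: 8, -24, 72, -216, 648 — a geometric progression (common ratio -3).
Subsequence B: 4, 4, 4, 4, 4 — the constant sequence 4.
Term 14 comes from subsequence B (its 7th entry): 4.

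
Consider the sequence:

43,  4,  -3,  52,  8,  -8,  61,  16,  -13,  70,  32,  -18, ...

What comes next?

Read the sequence 3 terms at a time; column i is its own pattern.
Track A = 43, 52, 61, 70: linear: a_n = 34 + 9·n.
Track B = 4, 8, 16, 32: powers 2^2, 2^3, 2^4, ….
Track C = -3, -8, -13, -18: arithmetic, step −5.
The 13th slot belongs to track A; its 5th term is 79.

79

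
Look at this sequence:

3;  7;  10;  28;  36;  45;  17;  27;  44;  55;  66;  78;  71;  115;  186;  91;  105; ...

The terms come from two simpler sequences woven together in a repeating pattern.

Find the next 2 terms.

120, 301

Reading positions in blocks of 6 reveals the pattern AAABBB — 2 tracks woven together.
Stream A is 3, 7, 10, 17, 27, 44, 71, 115, 186, which is Fibonacci-style (each term is the sum of the two before it).
Stream B is 28, 36, 45, 55, 66, 78, 91, 105, which is triangular numbers starting at T_7.
Position 18 falls in stream B as its term 9, giving 120.
Term 19 comes from stream A (its 10th entry): 301.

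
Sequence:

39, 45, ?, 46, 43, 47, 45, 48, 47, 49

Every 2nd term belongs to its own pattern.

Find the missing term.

41

Odd-indexed and even-indexed terms follow separate rules.
Stream A is 39, ?, 43, 45, 47, which is linear: a_n = 37 + 2·n.
Stream B is 45, 46, 47, 48, 49, which is linear: a_n = 44 + n.
Filling stream A at index 2 by its rule yields 41.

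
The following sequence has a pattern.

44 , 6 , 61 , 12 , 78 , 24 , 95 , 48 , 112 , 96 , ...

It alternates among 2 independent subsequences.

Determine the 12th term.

192

Odd-indexed and even-indexed terms follow separate rules.
Track A: 44, 61, 78, 95, 112 (linear: a_n = 27 + 17·n).
Track B: 6, 12, 24, 48, 96 (a geometric progression (common ratio 2)).
Term 12 comes from track B (its 6th entry): 192.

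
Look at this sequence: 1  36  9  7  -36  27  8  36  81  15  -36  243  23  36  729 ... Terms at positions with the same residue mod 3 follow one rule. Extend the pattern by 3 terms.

38, -36, 2187

Taking every 3rd term gives 3 separate tracks.
Track A: 1, 7, 8, 15, 23 (Fibonacci-style (each term is the sum of the two before it)).
Track B: 36, -36, 36, -36, 36 (alternating ±36).
Track C: 9, 27, 81, 243, 729 (powers 3^2, 3^3, 3^4, …).
Term 16 comes from track A (its 6th entry): 38.
Position 17 → track B, term 6 = -36.
The 18th slot belongs to track C; its 6th term is 2187.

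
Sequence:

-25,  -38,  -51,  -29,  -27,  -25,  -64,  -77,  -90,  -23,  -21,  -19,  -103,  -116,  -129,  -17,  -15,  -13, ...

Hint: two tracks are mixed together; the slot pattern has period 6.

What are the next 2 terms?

-142, -155

Positions follow the repeating pattern AAABBB; grouping by letter gives 2 tracks.
Track A: -25, -38, -51, -64, -77, -90, -103, -116, -129 — arithmetic with common difference −13.
Track B: -29, -27, -25, -23, -21, -19, -17, -15, -13 — adding 2 each time.
Term 19 comes from track A (its 10th entry): -142.
The 20th slot belongs to track A; its 11th term is -155.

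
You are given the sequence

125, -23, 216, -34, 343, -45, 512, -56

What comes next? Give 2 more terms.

729, -67

Odd-indexed and even-indexed terms follow separate rules.
Stream A = 125, 216, 343, 512: perfect cubes starting at 5³.
Stream B = -23, -34, -45, -56: arithmetic with common difference −11.
Position 9 → stream A, term 5 = 729.
Term 10 comes from stream B (its 5th entry): -67.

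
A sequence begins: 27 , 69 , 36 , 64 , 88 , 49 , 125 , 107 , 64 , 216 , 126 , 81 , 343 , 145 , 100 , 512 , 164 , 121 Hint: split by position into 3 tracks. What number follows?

Taking every 3rd term gives 3 separate tracks.
Subsequence A: 27, 64, 125, 216, 343, 512 (perfect cubes starting at 3³).
Subsequence B: 69, 88, 107, 126, 145, 164 (adding 19 each time).
Subsequence C: 36, 49, 64, 81, 100, 121 (consecutive squares n² from n = 6).
The 19th slot belongs to subsequence A; its 7th term is 729.

729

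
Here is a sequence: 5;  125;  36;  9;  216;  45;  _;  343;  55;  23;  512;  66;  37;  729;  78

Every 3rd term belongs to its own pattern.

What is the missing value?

14

Taking every 3rd term gives 3 separate tracks.
Subsequence A is 5, 9, ?, 23, 37, which is a Fibonacci-like recurrence a_n = a_{n-1} + a_{n-2}.
Subsequence B is 125, 216, 343, 512, 729, which is perfect cubes starting at 5³.
Subsequence C is 36, 45, 55, 66, 78, which is triangular numbers n(n+1)/2 for n = 8, 9, ….
So the missing entry in subsequence A is 14.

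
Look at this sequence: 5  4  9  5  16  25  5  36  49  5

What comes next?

64

Reading positions in blocks of 3 reveals the pattern ABB — 2 tracks woven together.
Stream A: 5, 5, 5, 5 — constant 5.
Stream B: 4, 9, 16, 25, 36, 49 — perfect squares starting at 2².
Position 11 falls in stream B as its term 7, giving 64.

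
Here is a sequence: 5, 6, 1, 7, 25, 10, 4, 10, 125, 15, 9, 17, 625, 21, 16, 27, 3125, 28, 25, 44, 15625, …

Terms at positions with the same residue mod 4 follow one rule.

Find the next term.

36

Split by position mod 4: positions 1, 5, 9, … form one track, and each other residue class forms its own.
Subsequence A = 5, 25, 125, 625, 3125, 15625: successive powers of 5.
Subsequence B = 6, 10, 15, 21, 28: triangular numbers n(n+1)/2 for n = 3, 4, ….
Subsequence C = 1, 4, 9, 16, 25: perfect squares starting at 1².
Subsequence D = 7, 10, 17, 27, 44: each term equals the sum of the previous two.
Position 22 falls in subsequence B as its term 6, giving 36.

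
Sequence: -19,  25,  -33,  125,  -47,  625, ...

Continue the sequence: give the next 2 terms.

Taking every 2nd term gives 2 separate tracks.
Track A = -19, -33, -47: arithmetic, step −14.
Track B = 25, 125, 625: powers 5^2, 5^3, 5^4, ….
Term 7 comes from track A (its 4th entry): -61.
Position 8 falls in track B as its term 4, giving 3125.

-61, 3125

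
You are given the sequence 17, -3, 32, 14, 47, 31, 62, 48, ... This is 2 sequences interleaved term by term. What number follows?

Odd-indexed and even-indexed terms follow separate rules.
Stream A: 17, 32, 47, 62. Adding 15 each time.
Stream B: -3, 14, 31, 48. Linear: a_n = -20 + 17·n.
Term 9 comes from stream A (its 5th entry): 77.

77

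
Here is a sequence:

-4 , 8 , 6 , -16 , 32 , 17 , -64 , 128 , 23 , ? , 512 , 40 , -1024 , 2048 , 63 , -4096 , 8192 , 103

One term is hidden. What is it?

-256

Positions follow the repeating pattern AAB; grouping by letter gives 2 tracks.
Track A = -4, 8, -16, 32, -64, 128, ?, 512, -1024, 2048, -4096, 8192: geometric, ×-2 each step.
Track B = 6, 17, 23, 40, 63, 103: a Fibonacci-like recurrence a_n = a_{n-1} + a_{n-2}.
Track A's pattern makes the blank -256.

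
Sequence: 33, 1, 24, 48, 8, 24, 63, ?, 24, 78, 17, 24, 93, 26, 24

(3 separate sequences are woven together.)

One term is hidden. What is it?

Read the sequence 3 terms at a time; column i is its own pattern.
Stream A = 33, 48, 63, 78, 93: arithmetic with common difference +15.
Stream B = 1, 8, ?, 17, 26: each term equals the sum of the previous two.
Stream C = 24, 24, 24, 24, 24: the constant sequence 24.
The gap is stream B's term 3; the rule gives 9.

9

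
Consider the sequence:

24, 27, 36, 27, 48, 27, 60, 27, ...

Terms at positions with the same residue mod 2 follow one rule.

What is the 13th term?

Positions 1, 3, 5, … form one subsequence and positions 2, 4, 6, … form another.
Stream A: 24, 36, 48, 60 — arithmetic, step +12.
Stream B: 27, 27, 27, 27 — always 27.
The 13th slot belongs to stream A; its 7th term is 96.

96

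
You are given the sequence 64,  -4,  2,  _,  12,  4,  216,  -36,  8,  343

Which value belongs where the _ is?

The terms cycle through 3 interleaved subsequences.
Subsequence A = 64, ?, 216, 343: perfect cubes starting at 4³.
Subsequence B = -4, 12, -36: geometric with ratio -3.
Subsequence C = 2, 4, 8: successive powers of 2.
Subsequence A's pattern makes the blank 125.

125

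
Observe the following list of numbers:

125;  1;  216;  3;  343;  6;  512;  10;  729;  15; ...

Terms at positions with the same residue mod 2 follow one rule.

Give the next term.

The terms cycle through 2 interleaved subsequences.
Stream A = 125, 216, 343, 512, 729: the cubes 5³, 6³, 7³, ….
Stream B = 1, 3, 6, 10, 15: triangular numbers starting at T_1.
Position 11 falls in stream A as its term 6, giving 1000.

1000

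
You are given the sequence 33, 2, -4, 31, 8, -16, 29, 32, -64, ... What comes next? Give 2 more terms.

27, 128

The slot pattern repeats as ABB (period 3), so there are 2 interleaved tracks.
Track A: 33, 31, 29 (arithmetic with common difference −2).
Track B: 2, -4, 8, -16, 32, -64 (a geometric progression (common ratio -2)).
Position 10 → track A, term 4 = 27.
Term 11 comes from track B (its 7th entry): 128.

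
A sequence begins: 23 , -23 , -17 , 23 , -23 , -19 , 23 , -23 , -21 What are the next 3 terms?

23, -23, -23

Reading positions in blocks of 3 reveals the pattern AAB — 2 tracks woven together.
Subsequence A: 23, -23, 23, -23, 23, -23. Oscillating between 23 and -23.
Subsequence B: -17, -19, -21. Arithmetic, step −2.
Term 10 comes from subsequence A (its 7th entry): 23.
The 11th slot belongs to subsequence A; its 8th term is -23.
Position 12 → subsequence B, term 4 = -23.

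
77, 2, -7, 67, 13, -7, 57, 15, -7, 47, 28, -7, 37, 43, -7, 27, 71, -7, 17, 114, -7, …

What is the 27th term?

Read the sequence 3 terms at a time; column i is its own pattern.
Stream A: 77, 67, 57, 47, 37, 27, 17 — arithmetic with common difference −10.
Stream B: 2, 13, 15, 28, 43, 71, 114 — Fibonacci-style (each term is the sum of the two before it).
Stream C: -7, -7, -7, -7, -7, -7, -7 — the constant sequence -7.
Position 27 falls in stream C as its term 9, giving -7.

-7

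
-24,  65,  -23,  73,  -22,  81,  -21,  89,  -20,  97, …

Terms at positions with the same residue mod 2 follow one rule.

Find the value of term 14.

Odd-indexed and even-indexed terms follow separate rules.
Stream A: -24, -23, -22, -21, -20 (linear: a_n = -25 + n).
Stream B: 65, 73, 81, 89, 97 (adding 8 each time).
Position 14 falls in stream B as its term 7, giving 113.

113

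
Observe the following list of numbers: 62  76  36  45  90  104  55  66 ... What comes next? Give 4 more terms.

118, 132, 78, 91

Reading positions in blocks of 4 reveals the pattern AABB — 2 tracks woven together.
Track A: 62, 76, 90, 104. Adding 14 each time.
Track B: 36, 45, 55, 66. The triangular numbers T_8, T_9, ….
Term 9 comes from track A (its 5th entry): 118.
Term 10 comes from track A (its 6th entry): 132.
Position 11 falls in track B as its term 5, giving 78.
Position 12 falls in track B as its term 6, giving 91.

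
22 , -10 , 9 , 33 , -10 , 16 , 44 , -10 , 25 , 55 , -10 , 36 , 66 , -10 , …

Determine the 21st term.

Read the sequence 3 terms at a time; column i is its own pattern.
Track A is 22, 33, 44, 55, 66, which is linear: a_n = 11 + 11·n.
Track B is -10, -10, -10, -10, -10, which is always -10.
Track C is 9, 16, 25, 36, which is the squares 3², 4², 5², ….
Term 21 comes from track C (its 7th entry): 81.

81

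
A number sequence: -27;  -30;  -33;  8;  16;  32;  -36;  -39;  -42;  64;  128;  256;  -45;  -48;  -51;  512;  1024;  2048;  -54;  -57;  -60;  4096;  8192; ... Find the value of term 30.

Reading positions in blocks of 6 reveals the pattern AAABBB — 2 tracks woven together.
Stream A: -27, -30, -33, -36, -39, -42, -45, -48, -51, -54, -57, -60 (arithmetic with common difference −3).
Stream B: 8, 16, 32, 64, 128, 256, 512, 1024, 2048, 4096, 8192 (powers 2^3, 2^4, 2^5, …).
Position 30 falls in stream B as its term 15, giving 131072.

131072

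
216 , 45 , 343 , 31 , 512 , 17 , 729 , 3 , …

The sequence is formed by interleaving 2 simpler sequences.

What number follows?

The terms cycle through 2 interleaved subsequences.
Track A = 216, 343, 512, 729: the cubes 6³, 7³, 8³, ….
Track B = 45, 31, 17, 3: linear: a_n = 59 − 14·n.
Term 9 comes from track A (its 5th entry): 1000.

1000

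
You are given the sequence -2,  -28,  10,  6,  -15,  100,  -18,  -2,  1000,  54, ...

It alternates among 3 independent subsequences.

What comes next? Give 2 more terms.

Split by position mod 3: positions 1, 4, 7, … form one track, and each other residue class forms its own.
Track A: -2, 6, -18, 54 (a geometric progression (common ratio -3)).
Track B: -28, -15, -2 (linear: a_n = -41 + 13·n).
Track C: 10, 100, 1000 (powers 10^1, 10^2, 10^3, …).
The 11th slot belongs to track B; its 4th term is 11.
Term 12 comes from track C (its 4th entry): 10000.

11, 10000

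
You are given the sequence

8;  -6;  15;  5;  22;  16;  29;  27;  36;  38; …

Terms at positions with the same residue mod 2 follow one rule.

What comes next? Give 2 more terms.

Odd-indexed and even-indexed terms follow separate rules.
Subsequence A: 8, 15, 22, 29, 36 (linear: a_n = 1 + 7·n).
Subsequence B: -6, 5, 16, 27, 38 (adding 11 each time).
The 11th slot belongs to subsequence A; its 6th term is 43.
Term 12 comes from subsequence B (its 6th entry): 49.

43, 49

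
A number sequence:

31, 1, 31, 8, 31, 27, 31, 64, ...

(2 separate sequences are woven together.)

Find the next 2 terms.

31, 125

Split by position mod 2 into 2 tracks.
Track A: 31, 31, 31, 31 (constant 31).
Track B: 1, 8, 27, 64 (consecutive cubes n³ from n = 1).
Position 9 falls in track A as its term 5, giving 31.
The 10th slot belongs to track B; its 5th term is 125.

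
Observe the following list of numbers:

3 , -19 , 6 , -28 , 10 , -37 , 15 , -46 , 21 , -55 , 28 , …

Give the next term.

The terms cycle through 2 interleaved subsequences.
Subsequence A: 3, 6, 10, 15, 21, 28 — triangular numbers n(n+1)/2 for n = 2, 3, ….
Subsequence B: -19, -28, -37, -46, -55 — arithmetic with common difference −9.
Term 12 comes from subsequence B (its 6th entry): -64.

-64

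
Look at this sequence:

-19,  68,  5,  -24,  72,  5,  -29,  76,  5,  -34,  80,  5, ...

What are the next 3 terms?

-39, 84, 5

Split by position mod 3 into 3 tracks.
Track A = -19, -24, -29, -34: arithmetic, step −5.
Track B = 68, 72, 76, 80: arithmetic with common difference +4.
Track C = 5, 5, 5, 5: always 5.
Position 13 → track A, term 5 = -39.
Position 14 → track B, term 5 = 84.
Term 15 comes from track C (its 5th entry): 5.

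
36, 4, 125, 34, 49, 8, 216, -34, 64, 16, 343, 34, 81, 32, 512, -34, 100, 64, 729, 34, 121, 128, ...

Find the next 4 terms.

1000, -34, 144, 256

Read the sequence 4 terms at a time; column i is its own pattern.
Subsequence A: 36, 49, 64, 81, 100, 121 (consecutive squares n² from n = 6).
Subsequence B: 4, 8, 16, 32, 64, 128 (powers 2^2, 2^3, 2^4, …).
Subsequence C: 125, 216, 343, 512, 729 (perfect cubes starting at 5³).
Subsequence D: 34, -34, 34, -34, 34 (oscillating between 34 and -34).
Term 23 comes from subsequence C (its 6th entry): 1000.
The 24th slot belongs to subsequence D; its 6th term is -34.
Term 25 comes from subsequence A (its 7th entry): 144.
Term 26 comes from subsequence B (its 7th entry): 256.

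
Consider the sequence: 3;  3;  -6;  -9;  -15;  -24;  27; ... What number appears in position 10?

-81

Reading positions in blocks of 3 reveals the pattern ABB — 2 tracks woven together.
Subsequence A: 3, -9, 27 — geometric with ratio -3.
Subsequence B: 3, -6, -15, -24 — arithmetic, step −9.
The 10th slot belongs to subsequence A; its 4th term is -81.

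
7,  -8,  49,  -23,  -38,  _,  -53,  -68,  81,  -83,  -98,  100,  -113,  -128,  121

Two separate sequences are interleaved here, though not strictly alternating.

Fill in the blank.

64

Positions follow the repeating pattern AAB; grouping by letter gives 2 tracks.
Track A: 7, -8, -23, -38, -53, -68, -83, -98, -113, -128. Linear: a_n = 22 − 15·n.
Track B: 49, ?, 81, 100, 121. Consecutive squares n² from n = 7.
The gap is track B's term 2; the rule gives 64.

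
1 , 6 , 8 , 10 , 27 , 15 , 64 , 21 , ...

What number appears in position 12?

36

Positions 1, 3, 5, … form one subsequence and positions 2, 4, 6, … form another.
Track A: 1, 8, 27, 64 — consecutive cubes n³ from n = 1.
Track B: 6, 10, 15, 21 — the triangular numbers T_3, T_4, ….
Term 12 comes from track B (its 6th entry): 36.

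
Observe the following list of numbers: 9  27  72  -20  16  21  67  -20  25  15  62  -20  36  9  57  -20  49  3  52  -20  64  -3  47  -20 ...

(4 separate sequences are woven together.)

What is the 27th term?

Read the sequence 4 terms at a time; column i is its own pattern.
Track A: 9, 16, 25, 36, 49, 64 (the squares 3², 4², 5², …).
Track B: 27, 21, 15, 9, 3, -3 (arithmetic, step −6).
Track C: 72, 67, 62, 57, 52, 47 (subtracting 5 each time).
Track D: -20, -20, -20, -20, -20, -20 (constant -20).
Position 27 falls in track C as its term 7, giving 42.

42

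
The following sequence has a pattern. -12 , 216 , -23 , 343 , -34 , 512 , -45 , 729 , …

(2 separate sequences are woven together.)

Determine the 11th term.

Taking every 2nd term gives 2 separate tracks.
Stream A: -12, -23, -34, -45 (subtracting 11 each time).
Stream B: 216, 343, 512, 729 (perfect cubes starting at 6³).
Position 11 falls in stream A as its term 6, giving -67.

-67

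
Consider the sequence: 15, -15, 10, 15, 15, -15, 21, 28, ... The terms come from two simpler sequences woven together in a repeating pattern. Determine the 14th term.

-15

Positions follow the repeating pattern AABB; grouping by letter gives 2 tracks.
Track A = 15, -15, 15, -15: the oscillation 15·(−1)^(n+1).
Track B = 10, 15, 21, 28: triangular numbers n(n+1)/2 for n = 4, 5, ….
Position 14 → track A, term 8 = -15.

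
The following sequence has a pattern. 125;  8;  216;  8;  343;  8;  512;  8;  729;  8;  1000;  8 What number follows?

1331

Odd-indexed and even-indexed terms follow separate rules.
Subsequence A: 125, 216, 343, 512, 729, 1000. Perfect cubes starting at 5³.
Subsequence B: 8, 8, 8, 8, 8, 8. Constant 8.
Term 13 comes from subsequence A (its 7th entry): 1331.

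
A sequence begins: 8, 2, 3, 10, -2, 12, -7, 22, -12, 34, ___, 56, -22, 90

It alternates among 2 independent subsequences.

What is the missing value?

Odd-indexed and even-indexed terms follow separate rules.
Track A = 8, 3, -2, -7, -12, ?, -22: arithmetic with common difference −5.
Track B = 2, 10, 12, 22, 34, 56, 90: each term equals the sum of the previous two.
So the missing entry in track A is -17.

-17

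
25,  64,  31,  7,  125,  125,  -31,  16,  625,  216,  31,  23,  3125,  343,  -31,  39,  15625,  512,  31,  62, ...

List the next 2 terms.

78125, 729

Taking every 4th term gives 4 separate tracks.
Stream A is 25, 125, 625, 3125, 15625, which is powers 5^2, 5^3, 5^4, ….
Stream B is 64, 125, 216, 343, 512, which is consecutive cubes n³ from n = 4.
Stream C is 31, -31, 31, -31, 31, which is the oscillation 31·(−1)^(n+1).
Stream D is 7, 16, 23, 39, 62, which is each term equals the sum of the previous two.
Term 21 comes from stream A (its 6th entry): 78125.
Position 22 → stream B, term 6 = 729.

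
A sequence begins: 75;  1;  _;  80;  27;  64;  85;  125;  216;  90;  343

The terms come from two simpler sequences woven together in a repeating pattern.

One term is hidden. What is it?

Positions follow the repeating pattern ABB; grouping by letter gives 2 tracks.
Track A: 75, 80, 85, 90 (linear: a_n = 70 + 5·n).
Track B: 1, ?, 27, 64, 125, 216, 343 (the cubes 1³, 2³, 3³, …).
The gap is track B's term 2; the rule gives 8.

8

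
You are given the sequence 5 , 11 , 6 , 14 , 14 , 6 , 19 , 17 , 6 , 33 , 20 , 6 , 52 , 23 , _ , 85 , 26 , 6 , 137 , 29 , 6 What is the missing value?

The terms cycle through 3 interleaved subsequences.
Subsequence A: 5, 14, 19, 33, 52, 85, 137. Fibonacci-style (each term is the sum of the two before it).
Subsequence B: 11, 14, 17, 20, 23, 26, 29. Arithmetic, step +3.
Subsequence C: 6, 6, 6, 6, ?, 6, 6. Constant 6.
Filling subsequence C at index 5 by its rule yields 6.

6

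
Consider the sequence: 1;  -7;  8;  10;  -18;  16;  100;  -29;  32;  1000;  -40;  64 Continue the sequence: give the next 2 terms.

Taking every 3rd term gives 3 separate tracks.
Subsequence A: 1, 10, 100, 1000 — powers of 10.
Subsequence B: -7, -18, -29, -40 — subtracting 11 each time.
Subsequence C: 8, 16, 32, 64 — a geometric progression (common ratio 2).
Position 13 → subsequence A, term 5 = 10000.
Position 14 falls in subsequence B as its term 5, giving -51.

10000, -51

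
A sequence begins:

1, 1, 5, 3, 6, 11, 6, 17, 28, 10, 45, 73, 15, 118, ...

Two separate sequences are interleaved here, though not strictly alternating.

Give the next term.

191

Positions follow the repeating pattern ABB; grouping by letter gives 2 tracks.
Subsequence A: 1, 3, 6, 10, 15. The triangular numbers T_1, T_2, ….
Subsequence B: 1, 5, 6, 11, 17, 28, 45, 73, 118. Each term equals the sum of the previous two.
The 15th slot belongs to subsequence B; its 10th term is 191.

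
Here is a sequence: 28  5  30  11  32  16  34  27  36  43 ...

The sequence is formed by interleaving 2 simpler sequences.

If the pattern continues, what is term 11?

38

Positions 1, 3, 5, … form one subsequence and positions 2, 4, 6, … form another.
Track A: 28, 30, 32, 34, 36. Linear: a_n = 26 + 2·n.
Track B: 5, 11, 16, 27, 43. Each term equals the sum of the previous two.
Term 11 comes from track A (its 6th entry): 38.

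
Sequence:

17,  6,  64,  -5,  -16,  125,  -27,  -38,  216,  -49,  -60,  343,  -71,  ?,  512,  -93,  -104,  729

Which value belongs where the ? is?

Reading positions in blocks of 3 reveals the pattern AAB — 2 tracks woven together.
Track A: 17, 6, -5, -16, -27, -38, -49, -60, -71, ?, -93, -104. Linear: a_n = 28 − 11·n.
Track B: 64, 125, 216, 343, 512, 729. Perfect cubes starting at 4³.
Track A's pattern makes the blank -82.

-82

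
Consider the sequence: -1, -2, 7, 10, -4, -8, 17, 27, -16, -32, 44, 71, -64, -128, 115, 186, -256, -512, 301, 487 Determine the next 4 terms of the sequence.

-1024, -2048, 788, 1275

Reading positions in blocks of 4 reveals the pattern AABB — 2 tracks woven together.
Track A is -1, -2, -4, -8, -16, -32, -64, -128, -256, -512, which is multiplying by 2 each time.
Track B is 7, 10, 17, 27, 44, 71, 115, 186, 301, 487, which is a Fibonacci-like recurrence a_n = a_{n-1} + a_{n-2}.
Term 21 comes from track A (its 11th entry): -1024.
Position 22 → track A, term 12 = -2048.
Term 23 comes from track B (its 11th entry): 788.
Term 24 comes from track B (its 12th entry): 1275.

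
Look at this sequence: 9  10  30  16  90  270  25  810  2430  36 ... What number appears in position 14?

65610

Positions follow the repeating pattern ABB; grouping by letter gives 2 tracks.
Stream A: 9, 16, 25, 36. The squares 3², 4², 5², ….
Stream B: 10, 30, 90, 270, 810, 2430. Multiplying by 3 each time.
Position 14 falls in stream B as its term 9, giving 65610.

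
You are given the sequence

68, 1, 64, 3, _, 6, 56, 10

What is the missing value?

60

Taking every 2nd term gives 2 separate tracks.
Subsequence A is 68, 64, ?, 56, which is subtracting 4 each time.
Subsequence B is 1, 3, 6, 10, which is triangular numbers starting at T_1.
So the missing entry in subsequence A is 60.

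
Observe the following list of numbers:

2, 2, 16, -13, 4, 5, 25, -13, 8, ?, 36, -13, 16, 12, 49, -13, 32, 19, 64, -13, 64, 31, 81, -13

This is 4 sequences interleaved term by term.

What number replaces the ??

Read the sequence 4 terms at a time; column i is its own pattern.
Subsequence A = 2, 4, 8, 16, 32, 64: powers 2^1, 2^2, 2^3, ….
Subsequence B = 2, 5, ?, 12, 19, 31: a Fibonacci-like recurrence a_n = a_{n-1} + a_{n-2}.
Subsequence C = 16, 25, 36, 49, 64, 81: perfect squares starting at 4².
Subsequence D = -13, -13, -13, -13, -13, -13: always -13.
Filling subsequence B at index 3 by its rule yields 7.

7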